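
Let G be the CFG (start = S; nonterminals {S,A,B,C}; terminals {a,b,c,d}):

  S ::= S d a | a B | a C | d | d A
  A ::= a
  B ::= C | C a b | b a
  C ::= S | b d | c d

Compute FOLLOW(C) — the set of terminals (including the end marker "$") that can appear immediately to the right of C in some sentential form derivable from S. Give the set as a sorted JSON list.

FIRST sets, iterate to fixpoint:
pass 1:
  A via A→a: +{a}
  B via B→b a: +{b}
  C via C→b d: +{b}
  C via C→c d: +{c}
  S via S→a B: +{a}
  S via S→d: +{d}
  FIRST[S]={a,d}  FIRST[A]={a}  FIRST[B]={b}  FIRST[C]={b,c}
pass 2:
  B via B→C: +{c}
  C via C→S: +{a,d}
  FIRST[S]={a,d}  FIRST[A]={a}  FIRST[B]={b,c}  FIRST[C]={a,b,c,d}
pass 3:
  B via B→C: +{a,d}
  FIRST[S]={a,d}  FIRST[A]={a}  FIRST[B]={a,b,c,d}  FIRST[C]={a,b,c,d}
pass 4: done
  FIRST[S]={a,d}  FIRST[A]={a}  FIRST[B]={a,b,c,d}  FIRST[C]={a,b,c,d}

FOLLOW sets:
FOLLOW(S) := {$}
iter 1:
  B→C a b: FOLLOW(C) ⊇ FIRST(a) = {a}; new: +{a}
  C→S: FOLLOW(S) ⊇ FOLLOW(C) ⊇ {a}; new: +{a}
  S→S d a: FOLLOW(S) ⊇ FIRST(d) = {d}; new: +{d}
  S→a B: FOLLOW(B) ⊇ FOLLOW(S) ⊇ {$,a,d}; new: +{$,a,d}
  S→a C: FOLLOW(C) ⊇ FOLLOW(S) ⊇ {$,a,d}; new: +{$,d}
  S→d A: FOLLOW(A) ⊇ FOLLOW(S) ⊇ {$,a,d}; new: +{$,a,d}
  FOLLOW[S]={$,a,d}  FOLLOW[A]={$,a,d}  FOLLOW[B]={$,a,d}  FOLLOW[C]={$,a,d}
iter 2: (stable)
  FOLLOW[S]={$,a,d}  FOLLOW[A]={$,a,d}  FOLLOW[B]={$,a,d}  FOLLOW[C]={$,a,d}

FOLLOW(C) = ["$", "a", "d"]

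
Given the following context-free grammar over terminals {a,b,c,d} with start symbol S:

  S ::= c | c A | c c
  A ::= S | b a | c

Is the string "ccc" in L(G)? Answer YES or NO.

CNF form of G:
  S -> T2 A | T2 T2 | c
  A -> T0 T1 | T2 A | T2 T2 | c
  T0 -> b
  T1 -> a
  T2 -> c

CYK table (by increasing span):
  cell(0,0) c: {A,S,T2}  orig:{A,S}
  cell(1,1) c: {A,S,T2}  orig:{A,S}
  cell(2,2) c: {A,S,T2}  orig:{A,S}
  cell(0,1) cc: {A,S}
  cell(1,2) cc: {A,S}
  cell(0,2) ccc: {A,S}

S ∈ T[0,2] ⇒ YES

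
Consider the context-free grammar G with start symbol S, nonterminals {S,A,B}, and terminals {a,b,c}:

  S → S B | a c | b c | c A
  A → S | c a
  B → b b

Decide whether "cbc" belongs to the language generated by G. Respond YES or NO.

CNF form of G:
  S -> S B | T0 T1 | T1 A | T2 T1
  A -> S B | T0 T1 | T1 A | T1 T0 | T2 T1
  B -> T2 T2
  T0 -> a
  T1 -> c
  T2 -> b

CYK fill:
  cell(0,0) c: {T1}  orig:{}
  cell(1,1) b: {T2}  orig:{}
  cell(2,2) c: {T1}  orig:{}
  cell(0,1) cb: ∅
  cell(1,2) bc: {A,S}
  cell(0,2) cbc: {A,S}

S ∈ T[0,2] ⇒ YES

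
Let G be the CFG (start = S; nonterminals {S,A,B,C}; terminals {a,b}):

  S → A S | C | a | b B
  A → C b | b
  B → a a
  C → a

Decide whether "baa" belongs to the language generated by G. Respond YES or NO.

CNF form of G:
  S -> A S | T0 B | a
  A -> C T0 | b
  B -> T1 T1
  C -> a
  T0 -> b
  T1 -> a

CYK fill:
  T[0,0] 'b' = {A,T0}  orig:{A}
  T[1,1] 'a' = {C,S,T1}  orig:{C,S}
  T[2,2] 'a' = {C,S,T1}  orig:{C,S}
  T[0,1] 'ba' = {S}
  T[1,2] 'aa' = {B}
  T[0,2] 'baa' = {S}

S ∈ T[0,2] ⇒ YES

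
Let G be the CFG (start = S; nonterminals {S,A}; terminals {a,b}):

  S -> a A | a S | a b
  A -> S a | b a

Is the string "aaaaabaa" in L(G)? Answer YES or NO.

CNF form of G:
  S -> T0 A | T0 S | T0 T1
  A -> S T0 | T1 T0
  T0 -> a
  T1 -> b

Fill CYK table bottom-up:
  cell(0,0) a: {T0}  orig:{}
  cell(1,1) a: {T0}  orig:{}
  cell(2,2) a: {T0}  orig:{}
  cell(3,3) a: {T0}  orig:{}
  cell(4,4) a: {T0}  orig:{}
  cell(5,5) b: {T1}  orig:{}
  cell(6,6) a: {T0}  orig:{}
  cell(7,7) a: {T0}  orig:{}
  cell(0,1) aa: ∅
  cell(1,2) aa: ∅
  cell(2,3) aa: ∅
  cell(3,4) aa: ∅
  cell(4,5) ab: {S}
  cell(5,6) ba: {A}
  cell(6,7) aa: ∅
  cell(0,2) aaa: ∅
  cell(1,3) aaa: ∅
  cell(2,4) aaa: ∅
  cell(3,5) aab: {S}
  cell(4,6) aba: {A,S}
  cell(5,7) baa: ∅
  cell(0,3) aaaa: ∅
  cell(1,4) aaaa: ∅
  cell(2,5) aaab: {S}
  cell(3,6) aaba: {A,S}
  cell(4,7) abaa: {A}
  cell(0,4) aaaaa: ∅
  cell(1,5) aaaab: {S}
  cell(2,6) aaaba: {A,S}
  cell(3,7) aabaa: {A,S}
  cell(0,5) aaaaab: {S}
  cell(1,6) aaaaba: {A,S}
  cell(2,7) aaabaa: {A,S}
  cell(0,6) aaaaaba: {A,S}
  cell(1,7) aaaabaa: {A,S}
  cell(0,7) aaaaabaa: {A,S}

S ∈ T[0,7] ⇒ YES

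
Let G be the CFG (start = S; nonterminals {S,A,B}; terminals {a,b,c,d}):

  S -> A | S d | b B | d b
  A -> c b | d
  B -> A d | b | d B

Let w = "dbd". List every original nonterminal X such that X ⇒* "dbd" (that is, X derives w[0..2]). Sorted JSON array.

CNF form of G:
  S -> S T2 | T0 T1 | T1 B | T2 T1 | d
  A -> T0 T1 | d
  B -> A T2 | T2 B | b
  T0 -> c
  T1 -> b
  T2 -> d

CYK fill, restricted to cells inside w[0..2]:
  cell(0,0) d: {A,S,T2}  orig:{A,S}
  cell(1,1) b: {B,T1}  orig:{B}
  cell(2,2) d: {A,S,T2}  orig:{A,S}
  cell(0,1) db: {B,S}
  cell(1,2) bd: ∅
  cell(0,2) dbd: {S}

Original NTs in T[0,2] deriving "dbd": ["S"]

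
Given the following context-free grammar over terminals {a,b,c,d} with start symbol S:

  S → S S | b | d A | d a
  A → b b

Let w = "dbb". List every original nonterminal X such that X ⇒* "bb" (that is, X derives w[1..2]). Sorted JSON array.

CNF form of G:
  S -> S S | T1 A | T1 T2 | b
  A -> T0 T0
  T0 -> b
  T1 -> d
  T2 -> a

Fill CYK table bottom-up, restricted to cells inside w[1..2]:
  [1..1]={S,T0}  "b"  orig:{S}
  [2..2]={S,T0}  "b"  orig:{S}
  [1..2]={A,S}  "bb"

Original NTs in T[1,2] deriving "bb": ["A", "S"]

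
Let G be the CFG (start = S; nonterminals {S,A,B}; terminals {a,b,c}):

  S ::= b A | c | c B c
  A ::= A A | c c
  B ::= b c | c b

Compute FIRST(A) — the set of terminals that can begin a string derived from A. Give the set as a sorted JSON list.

Compute FIRST by fixpoint:
round 1:
  A via A→c c: +{c}
  B via B→b c: +{b}
  B via B→c b: +{c}
  S via S→b A: +{b}
  S via S→c: +{c}
  FIRST[S]={b,c}  FIRST[A]={c}  FIRST[B]={b,c}
round 2: (stable)
  FIRST[S]={b,c}  FIRST[A]={c}  FIRST[B]={b,c}

FIRST(A) = ["c"]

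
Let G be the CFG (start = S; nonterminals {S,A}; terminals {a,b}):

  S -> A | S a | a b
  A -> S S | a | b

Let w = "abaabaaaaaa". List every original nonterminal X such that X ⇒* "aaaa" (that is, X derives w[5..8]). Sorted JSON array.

CNF form of G:
  S -> S S | S T0 | T0 T1 | a | b
  A -> S S | a | b
  T0 -> a
  T1 -> b

CYK fill (cells [i..j] with 5 ≤ i ≤ j ≤ 8 only):
  T[5,5] 'a' = {A,S,T0}  orig:{A,S}
  T[6,6] 'a' = {A,S,T0}  orig:{A,S}
  T[7,7] 'a' = {A,S,T0}  orig:{A,S}
  T[8,8] 'a' = {A,S,T0}  orig:{A,S}
  T[5,6] 'aa' = {A,S}
  T[6,7] 'aa' = {A,S}
  T[7,8] 'aa' = {A,S}
  T[5,7] 'aaa' = {A,S}
  T[6,8] 'aaa' = {A,S}
  T[5,8] 'aaaa' = {A,S}

Original NTs in T[5,8] deriving "aaaa": ["A", "S"]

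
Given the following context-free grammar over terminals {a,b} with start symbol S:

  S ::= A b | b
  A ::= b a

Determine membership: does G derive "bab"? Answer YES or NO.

CNF form of G:
  S -> A T0 | b
  A -> T0 T1
  T0 -> b
  T1 -> a

CYK table (by increasing span):
  [0..0]={S,T0}  "b"  orig:{S}
  [1..1]={T1}  "a"  orig:{}
  [2..2]={S,T0}  "b"  orig:{S}
  [0..1]={A}  "ba"
  [1..2]=∅  "ab"
  [0..2]={S}  "bab"

S ∈ T[0,2] ⇒ YES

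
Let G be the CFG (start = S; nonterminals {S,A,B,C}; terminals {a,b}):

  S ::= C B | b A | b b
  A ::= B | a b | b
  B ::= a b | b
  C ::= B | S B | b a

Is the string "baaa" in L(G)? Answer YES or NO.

Convert to CNF:
  S -> C B | T1 A | T1 T1
  A -> T0 T1 | b
  B -> T0 T1 | b
  C -> S B | T0 T1 | T1 T0 | b
  T0 -> a
  T1 -> b

CYK table (by increasing span):
  cell(0,0) b: {A,B,C,T1}  orig:{A,B,C}
  cell(1,1) a: {T0}  orig:{}
  cell(2,2) a: {T0}  orig:{}
  cell(3,3) a: {T0}  orig:{}
  cell(0,1) ba: {C}
  cell(1,2) aa: ∅
  cell(2,3) aa: ∅
  cell(0,2) baa: ∅
  cell(1,3) aaa: ∅
  cell(0,3) baaa: ∅

S ∉ T[0,3] ⇒ NO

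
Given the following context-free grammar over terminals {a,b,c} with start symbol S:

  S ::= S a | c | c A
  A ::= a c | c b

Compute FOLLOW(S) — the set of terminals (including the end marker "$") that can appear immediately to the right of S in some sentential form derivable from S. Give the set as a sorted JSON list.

Compute FIRST by fixpoint:
iter 1:
  A via A→a c: +{a}
  A via A→c b: +{c}
  S via S→c: +{c}
  S: {c}  A: {a,c}
iter 2: done
  S: {c}  A: {a,c}

Compute FOLLOW by fixpoint:
FOLLOW(S) := {$}
[1]
  S→S a: FOLLOW(S) ⊇ FIRST(a) = {a}; new: +{a}
  S→c A: FOLLOW(A) ⊇ FOLLOW(S) ⊇ {$,a}; new: +{$,a}
  FOLLOW(S)={$,a}  FOLLOW(A)={$,a}
[2] — fixpoint
  FOLLOW(S)={$,a}  FOLLOW(A)={$,a}

FOLLOW(S) = ["$", "a"]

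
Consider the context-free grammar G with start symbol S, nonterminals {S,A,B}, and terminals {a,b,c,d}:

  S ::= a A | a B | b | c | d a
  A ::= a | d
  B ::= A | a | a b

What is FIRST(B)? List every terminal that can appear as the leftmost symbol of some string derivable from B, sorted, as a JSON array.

Compute FIRST by fixpoint:
round 1:
  A via A→a: +{a}
  A via A→d: +{d}
  B via B→A: +{a,d}
  S via S→a A: +{a}
  S via S→b: +{b}
  S via S→c: +{c}
  S via S→d a: +{d}
  S: {a,b,c,d}  A: {a,d}  B: {a,d}
round 2: (stable)
  S: {a,b,c,d}  A: {a,d}  B: {a,d}

FIRST(B) = ["a", "d"]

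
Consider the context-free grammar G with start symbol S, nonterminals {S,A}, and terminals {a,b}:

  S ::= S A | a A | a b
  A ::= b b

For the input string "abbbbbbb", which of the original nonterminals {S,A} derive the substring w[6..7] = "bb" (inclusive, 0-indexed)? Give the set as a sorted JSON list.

CNF form of G:
  S -> S A | T1 A | T1 T0
  A -> T0 T0
  T0 -> b
  T1 -> a

Fill CYK table bottom-up, restricted to cells inside w[6..7]:
  cell(6,6) b: {T0}  orig:{}
  cell(7,7) b: {T0}  orig:{}
  cell(6,7) bb: {A}

Original NTs in T[6,7] deriving "bb": ["A"]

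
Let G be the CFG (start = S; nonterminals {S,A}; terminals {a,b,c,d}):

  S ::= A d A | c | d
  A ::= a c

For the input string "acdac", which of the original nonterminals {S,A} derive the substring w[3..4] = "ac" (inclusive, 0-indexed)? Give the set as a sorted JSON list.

CNF form of G:
  S -> A X3 | c | d
  A -> T0 T1
  T0 -> a
  T1 -> c
  T2 -> d
  X3 -> T2 A

CYK table (by increasing span) (cells [i..j] with 3 ≤ i ≤ j ≤ 4 only):
  [3..3]={T0}  "a"  orig:{}
  [4..4]={S,T1}  "c"  orig:{S}
  [3..4]={A}  "ac"

Original NTs in T[3,4] deriving "ac": ["A"]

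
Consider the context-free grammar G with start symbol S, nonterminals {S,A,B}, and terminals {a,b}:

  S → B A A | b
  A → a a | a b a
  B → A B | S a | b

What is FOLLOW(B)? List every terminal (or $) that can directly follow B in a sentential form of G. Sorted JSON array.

FIRST sets, iterate to fixpoint:
[1]
  A via A→a a: +{a}
  B via B→A B: +{a}
  B via B→b: +{b}
  S via S→B A A: +{a,b}
  S: {a,b}  A: {a}  B: {a,b}
[2] (stable)
  S: {a,b}  A: {a}  B: {a,b}

Compute FOLLOW by fixpoint:
initialize: $ ∈ FOLLOW(S)
iter 1:
  B→A B: FOLLOW(A) ⊇ FIRST(B) = {a,b}; new: +{a,b}
  B→S a: FOLLOW(S) ⊇ FIRST(a) = {a}; new: +{a}
  S→B A A: FOLLOW(B) ⊇ FIRST(A) = {a}; new: +{a}
  S→B A A: FOLLOW(A) ⊇ FOLLOW(S) ⊇ {$,a}; new: +{$}
  FOLLOW(S)={$,a}  FOLLOW(A)={$,a,b}  FOLLOW(B)={a}
iter 2: (stable)
  FOLLOW(S)={$,a}  FOLLOW(A)={$,a,b}  FOLLOW(B)={a}

FOLLOW(B) = ["a"]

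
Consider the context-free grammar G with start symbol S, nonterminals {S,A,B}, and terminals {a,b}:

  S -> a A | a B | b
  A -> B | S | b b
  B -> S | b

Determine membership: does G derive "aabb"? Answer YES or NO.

CNF form of G:
  S -> T0 A | T0 B | b
  A -> T0 A | T0 B | T1 T1 | b
  B -> T0 A | T0 B | b
  T0 -> a
  T1 -> b

CYK fill:
  [0..0]={T0}  "a"  orig:{}
  [1..1]={T0}  "a"  orig:{}
  [2..2]={A,B,S,T1}  "b"  orig:{A,B,S}
  [3..3]={A,B,S,T1}  "b"  orig:{A,B,S}
  [0..1]=∅  "aa"
  [1..2]={A,B,S}  "ab"
  [2..3]={A}  "bb"
  [0..2]={A,B,S}  "aab"
  [1..3]={A,B,S}  "abb"
  [0..3]={A,B,S}  "aabb"

S ∈ T[0,3] ⇒ YES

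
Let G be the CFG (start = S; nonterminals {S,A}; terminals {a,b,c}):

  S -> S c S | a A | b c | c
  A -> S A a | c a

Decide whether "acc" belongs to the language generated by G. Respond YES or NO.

CNF form of G:
  S -> S X4 | T0 A | T2 T1 | c
  A -> S X3 | T1 T0
  T0 -> a
  T1 -> c
  T2 -> b
  X3 -> A T0
  X4 -> T1 S

CYK fill:
  T[0,0] 'a' = {T0}  orig:{}
  T[1,1] 'c' = {S,T1}  orig:{S}
  T[2,2] 'c' = {S,T1}  orig:{S}
  T[0,1] 'ac' = ∅
  T[1,2] 'cc' = {X4}  orig:{}
  T[0,2] 'acc' = ∅

S ∉ T[0,2] ⇒ NO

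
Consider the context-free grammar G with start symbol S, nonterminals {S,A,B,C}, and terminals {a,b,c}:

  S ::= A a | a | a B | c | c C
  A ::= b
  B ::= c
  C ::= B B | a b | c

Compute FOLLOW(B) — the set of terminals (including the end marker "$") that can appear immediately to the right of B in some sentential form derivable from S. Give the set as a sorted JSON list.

FIRST sets, iterate to fixpoint:
[1]
  A via A→b: +{b}
  B via B→c: +{c}
  C via C→B B: +{c}
  C via C→a b: +{a}
  S via S→A a: +{b}
  S via S→a: +{a}
  S via S→c: +{c}
  S: {a,b,c}  A: {b}  B: {c}  C: {a,c}
[2] (stable)
  S: {a,b,c}  A: {b}  B: {c}  C: {a,c}

Compute FOLLOW by fixpoint:
seed FOLLOW(S) with $
[1]
  C→B B: FOLLOW(B) ⊇ FIRST(B) = {c}; new: +{c}
  S→A a: FOLLOW(A) ⊇ FIRST(a) = {a}; new: +{a}
  S→a B: FOLLOW(B) ⊇ FOLLOW(S) ⊇ {$}; new: +{$}
  S→c C: FOLLOW(C) ⊇ FOLLOW(S) ⊇ {$}; new: +{$}
  FOLLOW[S]={$}  FOLLOW[A]={a}  FOLLOW[B]={$,c}  FOLLOW[C]={$}
[2] (stable)
  FOLLOW[S]={$}  FOLLOW[A]={a}  FOLLOW[B]={$,c}  FOLLOW[C]={$}

FOLLOW(B) = ["$", "c"]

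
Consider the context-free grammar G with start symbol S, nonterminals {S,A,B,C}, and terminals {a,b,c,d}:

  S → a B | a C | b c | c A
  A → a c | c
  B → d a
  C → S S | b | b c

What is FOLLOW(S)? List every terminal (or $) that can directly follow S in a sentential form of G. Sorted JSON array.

FIRST sets, iterate to fixpoint:
pass 1:
  A via A→a c: +{a}
  A via A→c: +{c}
  B via B→d a: +{d}
  C via C→b: +{b}
  S via S→a B: +{a}
  S via S→b c: +{b}
  S via S→c A: +{c}
  S: {a,b,c}  A: {a,c}  B: {d}  C: {b}
pass 2:
  C via C→S S: +{a,c}
  S: {a,b,c}  A: {a,c}  B: {d}  C: {a,b,c}
pass 3: (stable)
  S: {a,b,c}  A: {a,c}  B: {d}  C: {a,b,c}

FOLLOW sets:
seed FOLLOW(S) with $
[1]
  C→S S: FOLLOW(S) ⊇ FIRST(S) = {a,b,c}; new: +{a,b,c}
  S→a B: FOLLOW(B) ⊇ FOLLOW(S) ⊇ {$,a,b,c}; new: +{$,a,b,c}
  S→a C: FOLLOW(C) ⊇ FOLLOW(S) ⊇ {$,a,b,c}; new: +{$,a,b,c}
  S→c A: FOLLOW(A) ⊇ FOLLOW(S) ⊇ {$,a,b,c}; new: +{$,a,b,c}
  FOLLOW[S]={$,a,b,c}  FOLLOW[A]={$,a,b,c}  FOLLOW[B]={$,a,b,c}  FOLLOW[C]={$,a,b,c}
[2] (stable)
  FOLLOW[S]={$,a,b,c}  FOLLOW[A]={$,a,b,c}  FOLLOW[B]={$,a,b,c}  FOLLOW[C]={$,a,b,c}

FOLLOW(S) = ["$", "a", "b", "c"]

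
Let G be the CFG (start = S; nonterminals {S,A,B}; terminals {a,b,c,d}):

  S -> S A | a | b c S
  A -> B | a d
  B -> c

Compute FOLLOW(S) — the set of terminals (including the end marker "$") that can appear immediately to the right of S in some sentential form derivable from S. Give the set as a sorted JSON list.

FIRST iteration:
[1]
  A via A→a d: +{a}
  B via B→c: +{c}
  S via S→a: +{a}
  S via S→b c S: +{b}
  S: {a,b}  A: {a}  B: {c}
[2]
  A via A→B: +{c}
  S: {a,b}  A: {a,c}  B: {c}
[3] (stable)
  S: {a,b}  A: {a,c}  B: {c}

FOLLOW sets:
FOLLOW(S) := {$}
iter 1:
  S→S A: FOLLOW(S) ⊇ FIRST(A) = {a,c}; new: +{a,c}
  S→S A: FOLLOW(A) ⊇ FOLLOW(S) ⊇ {$,a,c}; new: +{$,a,c}
  FOLLOW(S)={$,a,c}  FOLLOW(A)={$,a,c}  FOLLOW(B)={}
iter 2:
  A→B: FOLLOW(B) ⊇ FOLLOW(A) ⊇ {$,a,c}; new: +{$,a,c}
  FOLLOW(S)={$,a,c}  FOLLOW(A)={$,a,c}  FOLLOW(B)={$,a,c}
iter 3: (stable)
  FOLLOW(S)={$,a,c}  FOLLOW(A)={$,a,c}  FOLLOW(B)={$,a,c}

FOLLOW(S) = ["$", "a", "c"]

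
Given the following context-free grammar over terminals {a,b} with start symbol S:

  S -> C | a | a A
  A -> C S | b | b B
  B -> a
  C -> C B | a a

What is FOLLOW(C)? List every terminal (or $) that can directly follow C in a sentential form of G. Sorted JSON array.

FIRST sets, iterate to fixpoint:
iter 1:
  A via A→b: +{b}
  B via B→a: +{a}
  C via C→a a: +{a}
  S via S→C: +{a}
  FIRST[S]={a}  FIRST[A]={b}  FIRST[B]={a}  FIRST[C]={a}
iter 2:
  A via A→C S: +{a}
  FIRST[S]={a}  FIRST[A]={a,b}  FIRST[B]={a}  FIRST[C]={a}
iter 3: (stable)
  FIRST[S]={a}  FIRST[A]={a,b}  FIRST[B]={a}  FIRST[C]={a}

FOLLOW sets:
seed FOLLOW(S) with $
[1]
  A→C S: FOLLOW(C) ⊇ FIRST(S) = {a}; new: +{a}
  C→C B: FOLLOW(B) ⊇ FOLLOW(C) ⊇ {a}; new: +{a}
  S→C: FOLLOW(C) ⊇ FOLLOW(S) ⊇ {$}; new: +{$}
  S→a A: FOLLOW(A) ⊇ FOLLOW(S) ⊇ {$}; new: +{$}
  S: {$}  A: {$}  B: {a}  C: {$,a}
[2]
  A→b B: FOLLOW(B) ⊇ FOLLOW(A) ⊇ {$}; new: +{$}
  S: {$}  A: {$}  B: {$,a}  C: {$,a}
[3] (stable)
  S: {$}  A: {$}  B: {$,a}  C: {$,a}

FOLLOW(C) = ["$", "a"]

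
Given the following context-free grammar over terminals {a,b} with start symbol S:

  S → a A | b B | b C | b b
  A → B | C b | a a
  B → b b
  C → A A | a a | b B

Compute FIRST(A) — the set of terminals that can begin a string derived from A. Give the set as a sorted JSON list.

FIRST sets, iterate to fixpoint:
round 1:
  A via A→a a: +{a}
  B via B→b b: +{b}
  C via C→A A: +{a}
  C via C→b B: +{b}
  S via S→a A: +{a}
  S via S→b B: +{b}
  FIRST(S)={a,b}  FIRST(A)={a}  FIRST(B)={b}  FIRST(C)={a,b}
round 2:
  A via A→B: +{b}
  FIRST(S)={a,b}  FIRST(A)={a,b}  FIRST(B)={b}  FIRST(C)={a,b}
round 3: done
  FIRST(S)={a,b}  FIRST(A)={a,b}  FIRST(B)={b}  FIRST(C)={a,b}

FIRST(A) = ["a", "b"]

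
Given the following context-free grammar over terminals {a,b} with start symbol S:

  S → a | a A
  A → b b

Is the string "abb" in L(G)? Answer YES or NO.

Convert to CNF:
  S -> T1 A | a
  A -> T0 T0
  T0 -> b
  T1 -> a

Fill CYK table bottom-up:
  cell(0,0) a: {S,T1}  orig:{S}
  cell(1,1) b: {T0}  orig:{}
  cell(2,2) b: {T0}  orig:{}
  cell(0,1) ab: ∅
  cell(1,2) bb: {A}
  cell(0,2) abb: {S}

S ∈ T[0,2] ⇒ YES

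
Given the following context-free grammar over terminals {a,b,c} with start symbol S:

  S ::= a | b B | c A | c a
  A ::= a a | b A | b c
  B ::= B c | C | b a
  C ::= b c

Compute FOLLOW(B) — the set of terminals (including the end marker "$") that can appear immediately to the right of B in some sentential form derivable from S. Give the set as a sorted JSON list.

FIRST iteration:
iter 1:
  A via A→a a: +{a}
  A via A→b A: +{b}
  B via B→b a: +{b}
  C via C→b c: +{b}
  S via S→a: +{a}
  S via S→b B: +{b}
  S via S→c A: +{c}
  S: {a,b,c}  A: {a,b}  B: {b}  C: {b}
iter 2: (stable)
  S: {a,b,c}  A: {a,b}  B: {b}  C: {b}

FOLLOW iteration:
seed FOLLOW(S) with $
[1]
  B→B c: FOLLOW(B) ⊇ FIRST(c) = {c}; new: +{c}
  B→C: FOLLOW(C) ⊇ FOLLOW(B) ⊇ {c}; new: +{c}
  S→b B: FOLLOW(B) ⊇ FOLLOW(S) ⊇ {$}; new: +{$}
  S→c A: FOLLOW(A) ⊇ FOLLOW(S) ⊇ {$}; new: +{$}
  FOLLOW(S)={$}  FOLLOW(A)={$}  FOLLOW(B)={$,c}  FOLLOW(C)={c}
[2]
  B→C: FOLLOW(C) ⊇ FOLLOW(B) ⊇ {$,c}; new: +{$}
  FOLLOW(S)={$}  FOLLOW(A)={$}  FOLLOW(B)={$,c}  FOLLOW(C)={$,c}
[3] done
  FOLLOW(S)={$}  FOLLOW(A)={$}  FOLLOW(B)={$,c}  FOLLOW(C)={$,c}

FOLLOW(B) = ["$", "c"]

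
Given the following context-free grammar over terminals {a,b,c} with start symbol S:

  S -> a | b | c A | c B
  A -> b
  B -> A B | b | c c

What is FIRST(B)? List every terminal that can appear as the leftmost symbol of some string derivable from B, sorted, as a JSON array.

FIRST iteration:
iter 1:
  A via A→b: +{b}
  B via B→A B: +{b}
  B via B→c c: +{c}
  S via S→a: +{a}
  S via S→b: +{b}
  S via S→c A: +{c}
  S: {a,b,c}  A: {b}  B: {b,c}
iter 2: (stable)
  S: {a,b,c}  A: {b}  B: {b,c}

FIRST(B) = ["b", "c"]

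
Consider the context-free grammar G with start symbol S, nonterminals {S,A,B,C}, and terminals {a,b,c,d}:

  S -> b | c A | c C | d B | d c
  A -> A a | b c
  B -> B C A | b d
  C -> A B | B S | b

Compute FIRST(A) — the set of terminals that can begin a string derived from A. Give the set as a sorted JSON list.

FIRST iteration:
iter 1:
  A via A→b c: +{b}
  B via B→b d: +{b}
  C via C→A B: +{b}
  S via S→b: +{b}
  S via S→c A: +{c}
  S via S→d B: +{d}
  FIRST(S)={b,c,d}  FIRST(A)={b}  FIRST(B)={b}  FIRST(C)={b}
iter 2: (stable)
  FIRST(S)={b,c,d}  FIRST(A)={b}  FIRST(B)={b}  FIRST(C)={b}

FIRST(A) = ["b"]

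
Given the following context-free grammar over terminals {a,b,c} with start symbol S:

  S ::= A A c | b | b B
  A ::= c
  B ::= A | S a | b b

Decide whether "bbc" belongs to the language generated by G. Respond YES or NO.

Convert to CNF:
  S -> A X3 | T1 B | b
  A -> c
  B -> S T0 | T1 T1 | c
  T0 -> a
  T1 -> b
  T2 -> c
  X3 -> A T2

CYK fill:
  cell(0,0) b: {S,T1}  orig:{S}
  cell(1,1) b: {S,T1}  orig:{S}
  cell(2,2) c: {A,B,T2}  orig:{A,B}
  cell(0,1) bb: {B}
  cell(1,2) bc: {S}
  cell(0,2) bbc: ∅

S ∉ T[0,2] ⇒ NO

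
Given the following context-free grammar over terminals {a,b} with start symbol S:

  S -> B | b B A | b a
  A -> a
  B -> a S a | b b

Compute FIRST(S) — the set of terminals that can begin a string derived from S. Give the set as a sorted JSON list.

Compute FIRST by fixpoint:
[1]
  A via A→a: +{a}
  B via B→a S a: +{a}
  B via B→b b: +{b}
  S via S→B: +{a,b}
  FIRST[S]={a,b}  FIRST[A]={a}  FIRST[B]={a,b}
[2] — fixpoint
  FIRST[S]={a,b}  FIRST[A]={a}  FIRST[B]={a,b}

FIRST(S) = ["a", "b"]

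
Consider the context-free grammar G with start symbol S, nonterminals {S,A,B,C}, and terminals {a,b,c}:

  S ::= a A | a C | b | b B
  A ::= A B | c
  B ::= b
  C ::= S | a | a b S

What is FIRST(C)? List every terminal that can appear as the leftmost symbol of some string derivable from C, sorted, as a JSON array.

FIRST sets, iterate to fixpoint:
iter 1:
  A via A→c: +{c}
  B via B→b: +{b}
  C via C→a: +{a}
  S via S→a A: +{a}
  S via S→b: +{b}
  FIRST(S)={a,b}  FIRST(A)={c}  FIRST(B)={b}  FIRST(C)={a}
iter 2:
  C via C→S: +{b}
  FIRST(S)={a,b}  FIRST(A)={c}  FIRST(B)={b}  FIRST(C)={a,b}
iter 3: (stable)
  FIRST(S)={a,b}  FIRST(A)={c}  FIRST(B)={b}  FIRST(C)={a,b}

FIRST(C) = ["a", "b"]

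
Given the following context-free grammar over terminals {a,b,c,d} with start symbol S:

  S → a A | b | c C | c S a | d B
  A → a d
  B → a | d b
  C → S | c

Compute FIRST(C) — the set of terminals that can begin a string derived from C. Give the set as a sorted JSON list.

Compute FIRST by fixpoint:
[1]
  A via A→a d: +{a}
  B via B→a: +{a}
  B via B→d b: +{d}
  C via C→c: +{c}
  S via S→a A: +{a}
  S via S→b: +{b}
  S via S→c C: +{c}
  S via S→d B: +{d}
  S: {a,b,c,d}  A: {a}  B: {a,d}  C: {c}
[2]
  C via C→S: +{a,b,d}
  S: {a,b,c,d}  A: {a}  B: {a,d}  C: {a,b,c,d}
[3] (no change)
  S: {a,b,c,d}  A: {a}  B: {a,d}  C: {a,b,c,d}

FIRST(C) = ["a", "b", "c", "d"]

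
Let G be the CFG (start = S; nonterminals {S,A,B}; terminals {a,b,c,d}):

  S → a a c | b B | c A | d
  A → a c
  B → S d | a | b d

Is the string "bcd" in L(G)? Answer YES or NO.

Convert to CNF:
  S -> T0 X4 | T1 A | T3 B | d
  A -> T0 T1
  B -> S T2 | T3 T2 | a
  T0 -> a
  T1 -> c
  T2 -> d
  T3 -> b
  X4 -> T0 T1

Fill CYK table bottom-up:
  [0..0]={T3}  "b"  orig:{}
  [1..1]={T1}  "c"  orig:{}
  [2..2]={S,T2}  "d"  orig:{S}
  [0..1]=∅  "bc"
  [1..2]=∅  "cd"
  [0..2]=∅  "bcd"

S ∉ T[0,2] ⇒ NO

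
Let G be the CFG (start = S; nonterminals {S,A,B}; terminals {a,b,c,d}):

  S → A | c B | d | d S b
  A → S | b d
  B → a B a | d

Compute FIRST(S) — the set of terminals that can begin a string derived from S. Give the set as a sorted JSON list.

Compute FIRST by fixpoint:
[1]
  A via A→b d: +{b}
  B via B→a B a: +{a}
  B via B→d: +{d}
  S via S→A: +{b}
  S via S→c B: +{c}
  S via S→d: +{d}
  FIRST[S]={b,c,d}  FIRST[A]={b}  FIRST[B]={a,d}
[2]
  A via A→S: +{c,d}
  FIRST[S]={b,c,d}  FIRST[A]={b,c,d}  FIRST[B]={a,d}
[3] — fixpoint
  FIRST[S]={b,c,d}  FIRST[A]={b,c,d}  FIRST[B]={a,d}

FIRST(S) = ["b", "c", "d"]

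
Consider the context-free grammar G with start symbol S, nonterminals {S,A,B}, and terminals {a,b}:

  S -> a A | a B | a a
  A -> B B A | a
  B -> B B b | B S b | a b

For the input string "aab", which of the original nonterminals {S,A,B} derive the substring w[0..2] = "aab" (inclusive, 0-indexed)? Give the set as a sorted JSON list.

CNF form of G:
  S -> T1 A | T1 B | T1 T1
  A -> B X2 | a
  B -> B X3 | B X4 | T1 T0
  T0 -> b
  T1 -> a
  X2 -> B A
  X3 -> B T0
  X4 -> S T0

CYK fill — only the sub-triangle for w[0..2]:
  T[0,0] 'a' = {A,T1}  orig:{A}
  T[1,1] 'a' = {A,T1}  orig:{A}
  T[2,2] 'b' = {T0}  orig:{}
  T[0,1] 'aa' = {S}
  T[1,2] 'ab' = {B}
  T[0,2] 'aab' = {S,X4}  orig:{S}

Original NTs in T[0,2] deriving "aab": ["S"]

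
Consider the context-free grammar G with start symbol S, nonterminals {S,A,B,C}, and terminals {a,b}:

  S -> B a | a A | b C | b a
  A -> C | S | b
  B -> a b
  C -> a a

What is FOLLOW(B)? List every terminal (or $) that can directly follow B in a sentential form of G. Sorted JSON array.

Compute FIRST by fixpoint:
[1]
  A via A→b: +{b}
  B via B→a b: +{a}
  C via C→a a: +{a}
  S via S→B a: +{a}
  S via S→b C: +{b}
  FIRST(S)={a,b}  FIRST(A)={b}  FIRST(B)={a}  FIRST(C)={a}
[2]
  A via A→C: +{a}
  FIRST(S)={a,b}  FIRST(A)={a,b}  FIRST(B)={a}  FIRST(C)={a}
[3] done
  FIRST(S)={a,b}  FIRST(A)={a,b}  FIRST(B)={a}  FIRST(C)={a}

FOLLOW iteration:
seed FOLLOW(S) with $
pass 1:
  S→B a: FOLLOW(B) ⊇ FIRST(a) = {a}; new: +{a}
  S→a A: FOLLOW(A) ⊇ FOLLOW(S) ⊇ {$}; new: +{$}
  S→b C: FOLLOW(C) ⊇ FOLLOW(S) ⊇ {$}; new: +{$}
  S: {$}  A: {$}  B: {a}  C: {$}
pass 2: (stable)
  S: {$}  A: {$}  B: {a}  C: {$}

FOLLOW(B) = ["a"]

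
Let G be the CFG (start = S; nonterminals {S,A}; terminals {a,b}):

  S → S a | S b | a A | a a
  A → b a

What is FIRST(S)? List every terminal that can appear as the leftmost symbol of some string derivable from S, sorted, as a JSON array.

FIRST sets, iterate to fixpoint:
iter 1:
  A via A→b a: +{b}
  S via S→a A: +{a}
  FIRST(S)={a}  FIRST(A)={b}
iter 2: (stable)
  FIRST(S)={a}  FIRST(A)={b}

FIRST(S) = ["a"]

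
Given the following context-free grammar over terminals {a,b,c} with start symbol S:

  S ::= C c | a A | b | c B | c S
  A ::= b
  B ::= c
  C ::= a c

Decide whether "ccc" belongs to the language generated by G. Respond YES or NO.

CNF form of G:
  S -> C T1 | T0 A | T1 B | T1 S | b
  A -> b
  B -> c
  C -> T0 T1
  T0 -> a
  T1 -> c

CYK table (by increasing span):
  cell(0,0) c: {B,T1}  orig:{B}
  cell(1,1) c: {B,T1}  orig:{B}
  cell(2,2) c: {B,T1}  orig:{B}
  cell(0,1) cc: {S}
  cell(1,2) cc: {S}
  cell(0,2) ccc: {S}

S ∈ T[0,2] ⇒ YES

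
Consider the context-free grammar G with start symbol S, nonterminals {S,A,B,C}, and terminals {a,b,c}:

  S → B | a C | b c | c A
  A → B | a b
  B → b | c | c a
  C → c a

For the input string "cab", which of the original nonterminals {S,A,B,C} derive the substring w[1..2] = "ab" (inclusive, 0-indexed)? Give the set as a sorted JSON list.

CNF form of G:
  S -> T0 C | T1 T2 | T2 A | T2 T0 | b | c
  A -> T0 T1 | T2 T0 | b | c
  B -> T2 T0 | b | c
  C -> T2 T0
  T0 -> a
  T1 -> b
  T2 -> c

CYK table (by increasing span) — only the sub-triangle for w[1..2]:
  [1..1]={T0}  "a"  orig:{}
  [2..2]={A,B,S,T1}  "b"  orig:{A,B,S}
  [1..2]={A}  "ab"

Original NTs in T[1,2] deriving "ab": ["A"]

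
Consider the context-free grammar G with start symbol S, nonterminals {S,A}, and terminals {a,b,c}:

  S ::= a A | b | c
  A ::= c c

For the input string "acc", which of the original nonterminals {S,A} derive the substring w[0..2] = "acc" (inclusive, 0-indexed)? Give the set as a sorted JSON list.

Convert to CNF:
  S -> T1 A | b | c
  A -> T0 T0
  T0 -> c
  T1 -> a

Fill CYK table bottom-up — only the sub-triangle for w[0..2]:
  T[0,0] 'a' = {T1}  orig:{}
  T[1,1] 'c' = {S,T0}  orig:{S}
  T[2,2] 'c' = {S,T0}  orig:{S}
  T[0,1] 'ac' = ∅
  T[1,2] 'cc' = {A}
  T[0,2] 'acc' = {S}

Original NTs in T[0,2] deriving "acc": ["S"]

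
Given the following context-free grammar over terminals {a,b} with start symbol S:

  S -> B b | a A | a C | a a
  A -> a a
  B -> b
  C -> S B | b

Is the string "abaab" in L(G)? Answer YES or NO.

CNF form of G:
  S -> B T1 | T0 A | T0 C | T0 T0
  A -> T0 T0
  B -> b
  C -> S B | b
  T0 -> a
  T1 -> b

CYK table (by increasing span):
  [0..0]={T0}  "a"  orig:{}
  [1..1]={B,C,T1}  "b"  orig:{B,C}
  [2..2]={T0}  "a"  orig:{}
  [3..3]={T0}  "a"  orig:{}
  [4..4]={B,C,T1}  "b"  orig:{B,C}
  [0..1]={S}  "ab"
  [1..2]=∅  "ba"
  [2..3]={A,S}  "aa"
  [3..4]={S}  "ab"
  [0..2]=∅  "aba"
  [1..3]=∅  "baa"
  [2..4]={C}  "aab"
  [0..3]=∅  "abaa"
  [1..4]=∅  "baab"
  [0..4]=∅  "abaab"

S ∉ T[0,4] ⇒ NO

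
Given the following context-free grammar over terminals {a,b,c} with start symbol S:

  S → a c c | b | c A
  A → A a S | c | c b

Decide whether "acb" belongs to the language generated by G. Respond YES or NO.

CNF form of G:
  S -> T0 X4 | T1 A | b
  A -> A X3 | T1 T2 | c
  T0 -> a
  T1 -> c
  T2 -> b
  X3 -> T0 S
  X4 -> T1 T1

CYK fill:
  T[0,0] 'a' = {T0}  orig:{}
  T[1,1] 'c' = {A,T1}  orig:{A}
  T[2,2] 'b' = {S,T2}  orig:{S}
  T[0,1] 'ac' = ∅
  T[1,2] 'cb' = {A}
  T[0,2] 'acb' = ∅

S ∉ T[0,2] ⇒ NO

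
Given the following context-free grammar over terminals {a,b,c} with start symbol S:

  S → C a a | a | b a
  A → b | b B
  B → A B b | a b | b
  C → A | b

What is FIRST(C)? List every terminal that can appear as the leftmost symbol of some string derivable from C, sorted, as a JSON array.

FIRST sets, iterate to fixpoint:
iter 1:
  A via A→b: +{b}
  B via B→A B b: +{b}
  B via B→a b: +{a}
  C via C→A: +{b}
  S via S→C a a: +{b}
  S via S→a: +{a}
  FIRST(S)={a,b}  FIRST(A)={b}  FIRST(B)={a,b}  FIRST(C)={b}
iter 2: — fixpoint
  FIRST(S)={a,b}  FIRST(A)={b}  FIRST(B)={a,b}  FIRST(C)={b}

FIRST(C) = ["b"]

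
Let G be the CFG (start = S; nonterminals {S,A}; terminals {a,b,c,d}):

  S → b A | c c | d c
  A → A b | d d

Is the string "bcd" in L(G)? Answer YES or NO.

Convert to CNF:
  S -> T0 A | T1 T2 | T2 T2
  A -> A T0 | T1 T1
  T0 -> b
  T1 -> d
  T2 -> c

CYK fill:
  cell(0,0) b: {T0}  orig:{}
  cell(1,1) c: {T2}  orig:{}
  cell(2,2) d: {T1}  orig:{}
  cell(0,1) bc: ∅
  cell(1,2) cd: ∅
  cell(0,2) bcd: ∅

S ∉ T[0,2] ⇒ NO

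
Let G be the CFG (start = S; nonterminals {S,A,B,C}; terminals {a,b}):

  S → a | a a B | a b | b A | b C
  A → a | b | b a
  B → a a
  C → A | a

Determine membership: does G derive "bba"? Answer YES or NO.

Convert to CNF:
  S -> T0 A | T0 C | T1 T0 | T1 X2 | a
  A -> T0 T1 | a | b
  B -> T1 T1
  C -> T0 T1 | a | b
  T0 -> b
  T1 -> a
  X2 -> T1 B

Fill CYK table bottom-up:
  [0..0]={A,C,T0}  "b"  orig:{A,C}
  [1..1]={A,C,T0}  "b"  orig:{A,C}
  [2..2]={A,C,S,T1}  "a"  orig:{A,C,S}
  [0..1]={S}  "bb"
  [1..2]={A,C,S}  "ba"
  [0..2]={S}  "bba"

S ∈ T[0,2] ⇒ YES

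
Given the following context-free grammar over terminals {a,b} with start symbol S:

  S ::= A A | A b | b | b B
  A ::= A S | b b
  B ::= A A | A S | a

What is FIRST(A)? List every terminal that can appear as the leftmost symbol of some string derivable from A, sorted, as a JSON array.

FIRST sets, iterate to fixpoint:
iter 1:
  A via A→b b: +{b}
  B via B→A A: +{b}
  B via B→a: +{a}
  S via S→A A: +{b}
  FIRST(S)={b}  FIRST(A)={b}  FIRST(B)={a,b}
iter 2: done
  FIRST(S)={b}  FIRST(A)={b}  FIRST(B)={a,b}

FIRST(A) = ["b"]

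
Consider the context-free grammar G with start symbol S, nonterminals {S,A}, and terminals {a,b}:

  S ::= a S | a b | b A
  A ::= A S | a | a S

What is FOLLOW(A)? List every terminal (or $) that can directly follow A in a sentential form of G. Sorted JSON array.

FIRST iteration:
iter 1:
  A via A→a: +{a}
  S via S→a S: +{a}
  S via S→b A: +{b}
  FIRST(S)={a,b}  FIRST(A)={a}
iter 2: — fixpoint
  FIRST(S)={a,b}  FIRST(A)={a}

FOLLOW iteration:
seed FOLLOW(S) with $
iter 1:
  A→A S: FOLLOW(A) ⊇ FIRST(S) = {a,b}; new: +{a,b}
  A→A S: FOLLOW(S) ⊇ FOLLOW(A) ⊇ {a,b}; new: +{a,b}
  S→b A: FOLLOW(A) ⊇ FOLLOW(S) ⊇ {$,a,b}; new: +{$}
  S: {$,a,b}  A: {$,a,b}
iter 2: done
  S: {$,a,b}  A: {$,a,b}

FOLLOW(A) = ["$", "a", "b"]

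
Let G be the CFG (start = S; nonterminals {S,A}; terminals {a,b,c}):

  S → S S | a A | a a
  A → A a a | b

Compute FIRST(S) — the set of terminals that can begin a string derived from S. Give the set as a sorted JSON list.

FIRST sets, iterate to fixpoint:
pass 1:
  A via A→b: +{b}
  S via S→a A: +{a}
  FIRST[S]={a}  FIRST[A]={b}
pass 2: (no change)
  FIRST[S]={a}  FIRST[A]={b}

FIRST(S) = ["a"]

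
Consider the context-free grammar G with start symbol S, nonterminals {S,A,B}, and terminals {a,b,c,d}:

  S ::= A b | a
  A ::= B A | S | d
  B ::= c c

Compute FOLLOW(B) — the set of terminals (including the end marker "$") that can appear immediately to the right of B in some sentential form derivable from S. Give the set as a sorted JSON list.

FIRST iteration:
pass 1:
  A via A→d: +{d}
  B via B→c c: +{c}
  S via S→A b: +{d}
  S via S→a: +{a}
  FIRST(S)={a,d}  FIRST(A)={d}  FIRST(B)={c}
pass 2:
  A via A→B A: +{c}
  A via A→S: +{a}
  S via S→A b: +{c}
  FIRST(S)={a,c,d}  FIRST(A)={a,c,d}  FIRST(B)={c}
pass 3: done
  FIRST(S)={a,c,d}  FIRST(A)={a,c,d}  FIRST(B)={c}

FOLLOW iteration:
FOLLOW(S) := {$}
iter 1:
  A→B A: FOLLOW(B) ⊇ FIRST(A) = {a,c,d}; new: +{a,c,d}
  S→A b: FOLLOW(A) ⊇ FIRST(b) = {b}; new: +{b}
  FOLLOW[S]={$}  FOLLOW[A]={b}  FOLLOW[B]={a,c,d}
iter 2:
  A→S: FOLLOW(S) ⊇ FOLLOW(A) ⊇ {b}; new: +{b}
  FOLLOW[S]={$,b}  FOLLOW[A]={b}  FOLLOW[B]={a,c,d}
iter 3: done
  FOLLOW[S]={$,b}  FOLLOW[A]={b}  FOLLOW[B]={a,c,d}

FOLLOW(B) = ["a", "c", "d"]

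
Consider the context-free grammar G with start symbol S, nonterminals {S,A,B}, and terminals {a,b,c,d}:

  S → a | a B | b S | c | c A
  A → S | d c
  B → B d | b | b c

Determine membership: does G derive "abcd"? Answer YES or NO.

CNF form of G:
  S -> T0 B | T1 S | T2 A | a | c
  A -> T0 B | T1 S | T2 A | T3 T2 | a | c
  B -> B T3 | T1 T2 | b
  T0 -> a
  T1 -> b
  T2 -> c
  T3 -> d

CYK fill:
  T[0,0] 'a' = {A,S,T0}  orig:{A,S}
  T[1,1] 'b' = {B,T1}  orig:{B}
  T[2,2] 'c' = {A,S,T2}  orig:{A,S}
  T[3,3] 'd' = {T3}  orig:{}
  T[0,1] 'ab' = {A,S}
  T[1,2] 'bc' = {A,B,S}
  T[2,3] 'cd' = ∅
  T[0,2] 'abc' = {A,S}
  T[1,3] 'bcd' = {B}
  T[0,3] 'abcd' = {A,S}

S ∈ T[0,3] ⇒ YES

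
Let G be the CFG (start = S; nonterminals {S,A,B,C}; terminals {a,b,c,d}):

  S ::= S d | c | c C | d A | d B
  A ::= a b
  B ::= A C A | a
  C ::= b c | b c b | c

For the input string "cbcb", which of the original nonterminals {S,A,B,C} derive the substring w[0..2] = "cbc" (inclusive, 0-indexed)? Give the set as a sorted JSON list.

CNF form of G:
  S -> S T3 | T2 C | T3 A | T3 B | c
  A -> T0 T1
  B -> A X4 | a
  C -> T1 T2 | T1 X5 | c
  T0 -> a
  T1 -> b
  T2 -> c
  T3 -> d
  X4 -> C A
  X5 -> T2 T1

Fill CYK table bottom-up (cells [i..j] with 0 ≤ i ≤ j ≤ 2 only):
  T[0,0] 'c' = {C,S,T2}  orig:{C,S}
  T[1,1] 'b' = {T1}  orig:{}
  T[2,2] 'c' = {C,S,T2}  orig:{C,S}
  T[0,1] 'cb' = {X5}  orig:{}
  T[1,2] 'bc' = {C}
  T[0,2] 'cbc' = {S}

Original NTs in T[0,2] deriving "cbc": ["S"]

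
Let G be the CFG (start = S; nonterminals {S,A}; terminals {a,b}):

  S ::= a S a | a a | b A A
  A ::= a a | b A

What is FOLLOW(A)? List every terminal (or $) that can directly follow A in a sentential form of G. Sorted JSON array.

Compute FIRST by fixpoint:
pass 1:
  A via A→a a: +{a}
  A via A→b A: +{b}
  S via S→a S a: +{a}
  S via S→b A A: +{b}
  FIRST[S]={a,b}  FIRST[A]={a,b}
pass 2: (stable)
  FIRST[S]={a,b}  FIRST[A]={a,b}

FOLLOW sets:
seed FOLLOW(S) with $
round 1:
  S→a S a: FOLLOW(S) ⊇ FIRST(a) = {a}; new: +{a}
  S→b A A: FOLLOW(A) ⊇ FIRST(A) = {a,b}; new: +{a,b}
  S→b A A: FOLLOW(A) ⊇ FOLLOW(S) ⊇ {$,a}; new: +{$}
  S: {$,a}  A: {$,a,b}
round 2: (no change)
  S: {$,a}  A: {$,a,b}

FOLLOW(A) = ["$", "a", "b"]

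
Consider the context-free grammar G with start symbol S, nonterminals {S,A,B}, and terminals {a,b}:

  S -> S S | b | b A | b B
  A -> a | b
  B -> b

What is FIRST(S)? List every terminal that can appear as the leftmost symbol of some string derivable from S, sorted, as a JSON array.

FIRST iteration:
iter 1:
  A via A→a: +{a}
  A via A→b: +{b}
  B via B→b: +{b}
  S via S→b: +{b}
  FIRST[S]={b}  FIRST[A]={a,b}  FIRST[B]={b}
iter 2: done
  FIRST[S]={b}  FIRST[A]={a,b}  FIRST[B]={b}

FIRST(S) = ["b"]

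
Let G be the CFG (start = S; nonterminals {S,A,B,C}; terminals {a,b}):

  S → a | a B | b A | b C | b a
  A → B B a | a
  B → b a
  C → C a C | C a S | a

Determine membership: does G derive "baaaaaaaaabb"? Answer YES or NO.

Convert to CNF:
  S -> T0 B | T1 A | T1 C | T1 T0 | a
  A -> B X2 | a
  B -> T1 T0
  C -> C X3 | C X4 | a
  T0 -> a
  T1 -> b
  X2 -> B T0
  X3 -> T0 C
  X4 -> T0 S

Fill CYK table bottom-up:
  cell(0,0) b: {T1}  orig:{}
  cell(1,1) a: {A,C,S,T0}  orig:{A,C,S}
  cell(2,2) a: {A,C,S,T0}  orig:{A,C,S}
  cell(3,3) a: {A,C,S,T0}  orig:{A,C,S}
  cell(4,4) a: {A,C,S,T0}  orig:{A,C,S}
  cell(5,5) a: {A,C,S,T0}  orig:{A,C,S}
  cell(6,6) a: {A,C,S,T0}  orig:{A,C,S}
  cell(7,7) a: {A,C,S,T0}  orig:{A,C,S}
  cell(8,8) a: {A,C,S,T0}  orig:{A,C,S}
  cell(9,9) a: {A,C,S,T0}  orig:{A,C,S}
  cell(10,10) b: {T1}  orig:{}
  cell(11,11) b: {T1}  orig:{}
  cell(0,1) ba: {B,S}
  cell(1,2) aa: {X3,X4}  orig:{}
  cell(2,3) aa: {X3,X4}  orig:{}
  cell(3,4) aa: {X3,X4}  orig:{}
  cell(4,5) aa: {X3,X4}  orig:{}
  cell(5,6) aa: {X3,X4}  orig:{}
  cell(6,7) aa: {X3,X4}  orig:{}
  cell(7,8) aa: {X3,X4}  orig:{}
  cell(8,9) aa: {X3,X4}  orig:{}
  cell(9,10) ab: ∅
  cell(10,11) bb: ∅
  cell(0,2) baa: {X2}  orig:{}
  cell(1,3) aaa: {C}
  cell(2,4) aaa: {C}
  cell(3,5) aaa: {C}
  cell(4,6) aaa: {C}
  cell(5,7) aaa: {C}
  cell(6,8) aaa: {C}
  cell(7,9) aaa: {C}
  cell(8,10) aab: ∅
  cell(9,11) abb: ∅
  cell(0,3) baaa: {S}
  cell(1,4) aaaa: {X3}  orig:{}
  cell(2,5) aaaa: {X3}  orig:{}
  cell(3,6) aaaa: {X3}  orig:{}
  cell(4,7) aaaa: {X3}  orig:{}
  cell(5,8) aaaa: {X3}  orig:{}
  cell(6,9) aaaa: {X3}  orig:{}
  cell(7,10) aaab: ∅
  cell(8,11) aabb: ∅
  cell(0,4) baaaa: ∅
  cell(1,5) aaaaa: {C}
  cell(2,6) aaaaa: {C}
  cell(3,7) aaaaa: {C}
  cell(4,8) aaaaa: {C}
  cell(5,9) aaaaa: {C}
  cell(6,10) aaaab: ∅
  cell(7,11) aaabb: ∅
  cell(0,5) baaaaa: {S}
  cell(1,6) aaaaaa: {X3}  orig:{}
  cell(2,7) aaaaaa: {X3}  orig:{}
  cell(3,8) aaaaaa: {X3}  orig:{}
  cell(4,9) aaaaaa: {X3}  orig:{}
  cell(5,10) aaaaab: ∅
  cell(6,11) aaaabb: ∅
  cell(0,6) baaaaaa: ∅
  cell(1,7) aaaaaaa: {C}
  cell(2,8) aaaaaaa: {C}
  cell(3,9) aaaaaaa: {C}
  cell(4,10) aaaaaab: ∅
  cell(5,11) aaaaabb: ∅
  cell(0,7) baaaaaaa: {S}
  cell(1,8) aaaaaaaa: {X3}  orig:{}
  cell(2,9) aaaaaaaa: {X3}  orig:{}
  cell(3,10) aaaaaaab: ∅
  cell(4,11) aaaaaabb: ∅
  cell(0,8) baaaaaaaa: ∅
  cell(1,9) aaaaaaaaa: {C}
  cell(2,10) aaaaaaaab: ∅
  cell(3,11) aaaaaaabb: ∅
  cell(0,9) baaaaaaaaa: {S}
  cell(1,10) aaaaaaaaab: ∅
  cell(2,11) aaaaaaaabb: ∅
  cell(0,10) baaaaaaaaab: ∅
  cell(1,11) aaaaaaaaabb: ∅
  cell(0,11) baaaaaaaaabb: ∅

S ∉ T[0,11] ⇒ NO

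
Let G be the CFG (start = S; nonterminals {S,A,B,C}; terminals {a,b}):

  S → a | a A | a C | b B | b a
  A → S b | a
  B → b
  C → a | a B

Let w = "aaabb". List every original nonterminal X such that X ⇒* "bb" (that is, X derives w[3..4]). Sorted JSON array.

CNF form of G:
  S -> T0 B | T0 T1 | T1 A | T1 C | a
  A -> S T0 | a
  B -> b
  C -> T1 B | a
  T0 -> b
  T1 -> a

Fill CYK table bottom-up, restricted to cells inside w[3..4]:
  T[3,3] 'b' = {B,T0}  orig:{B}
  T[4,4] 'b' = {B,T0}  orig:{B}
  T[3,4] 'bb' = {S}

Original NTs in T[3,4] deriving "bb": ["S"]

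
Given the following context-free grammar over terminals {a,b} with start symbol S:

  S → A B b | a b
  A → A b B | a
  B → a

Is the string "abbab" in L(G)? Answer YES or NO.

CNF form of G:
  S -> A X3 | T1 T0
  A -> A X2 | a
  B -> a
  T0 -> b
  T1 -> a
  X2 -> T0 B
  X3 -> B T0

CYK fill:
  [0..0]={A,B,T1}  "a"  orig:{A,B}
  [1..1]={T0}  "b"  orig:{}
  [2..2]={T0}  "b"  orig:{}
  [3..3]={A,B,T1}  "a"  orig:{A,B}
  [4..4]={T0}  "b"  orig:{}
  [0..1]={S,X3}  "ab"  orig:{S}
  [1..2]=∅  "bb"
  [2..3]={X2}  "ba"  orig:{}
  [3..4]={S,X3}  "ab"  orig:{S}
  [0..2]=∅  "abb"
  [1..3]=∅  "bba"
  [2..4]=∅  "bab"
  [0..3]=∅  "abba"
  [1..4]=∅  "bbab"
  [0..4]=∅  "abbab"

S ∉ T[0,4] ⇒ NO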